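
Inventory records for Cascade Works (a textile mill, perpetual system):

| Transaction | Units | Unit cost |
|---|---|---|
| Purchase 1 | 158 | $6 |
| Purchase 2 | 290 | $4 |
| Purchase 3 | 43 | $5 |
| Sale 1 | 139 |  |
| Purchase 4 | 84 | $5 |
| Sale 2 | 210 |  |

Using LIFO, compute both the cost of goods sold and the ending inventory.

Sale 1 (139) [LIFO — newest first]: 43 @ $5 + 96 @ $4 = $599
Sale 2 (210) [LIFO — newest first]: 84 @ $5 + 126 @ $4 = $924
Total COGS = $599 + $924 = $1,523
Ending inventory: 158 @ $6 + 68 @ $4 = $1,220
Check: goods available $2,743 = COGS $1,523 + ending $1,220

COGS = $1,523; ending inventory = $1,220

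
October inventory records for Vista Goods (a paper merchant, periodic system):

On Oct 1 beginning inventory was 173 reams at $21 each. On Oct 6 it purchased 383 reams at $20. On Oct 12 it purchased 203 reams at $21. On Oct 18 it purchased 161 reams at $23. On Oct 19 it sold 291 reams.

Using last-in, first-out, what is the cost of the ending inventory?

Ending inventory = $12,826

Oct 19, 291 sold [LIFO — newest first]: 161 @ $23 + 130 @ $21 = $6,433
Ending inventory: 173 @ $21 + 383 @ $20 + 73 @ $21 = $12,826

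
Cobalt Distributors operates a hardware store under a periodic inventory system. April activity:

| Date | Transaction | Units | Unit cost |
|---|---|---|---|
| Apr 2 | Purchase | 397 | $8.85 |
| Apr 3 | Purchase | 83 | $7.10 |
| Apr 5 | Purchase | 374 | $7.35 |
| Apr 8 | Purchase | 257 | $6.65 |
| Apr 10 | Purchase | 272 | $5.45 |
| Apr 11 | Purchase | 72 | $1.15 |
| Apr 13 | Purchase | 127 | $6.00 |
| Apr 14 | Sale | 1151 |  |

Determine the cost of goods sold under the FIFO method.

Apr 14, 1151 sold [FIFO — oldest first]: 397 @ $8.85 + 83 @ $7.10 + 374 @ $7.35 + 257 @ $6.65 + 40 @ $5.45 = $8,778.70
Ending inventory: 232 @ $5.45 + 72 @ $1.15 + 127 @ $6.00 = $2,109.20
Check: goods available $10,887.90 = COGS $8,778.70 + ending $2,109.20

COGS = $8,778.70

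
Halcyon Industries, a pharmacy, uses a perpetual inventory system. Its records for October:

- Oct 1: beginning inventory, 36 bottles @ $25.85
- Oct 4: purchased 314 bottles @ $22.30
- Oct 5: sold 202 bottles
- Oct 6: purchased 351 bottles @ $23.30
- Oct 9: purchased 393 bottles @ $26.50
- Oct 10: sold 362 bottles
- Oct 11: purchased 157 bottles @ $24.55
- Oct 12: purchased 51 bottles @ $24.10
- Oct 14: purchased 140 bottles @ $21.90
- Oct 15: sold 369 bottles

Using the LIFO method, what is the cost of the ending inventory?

Oct 5, 202 sold [LIFO — newest first]: 202 @ $22.30 = $4,504.60
Oct 10, 362 sold [LIFO — newest first]: 362 @ $26.50 = $9,593.00
Oct 15, 369 sold [LIFO — newest first]: 140 @ $21.90 + 51 @ $24.10 + 157 @ $24.55 + 21 @ $26.50 = $8,705.95
Total COGS = $4,504.60 + $9,593.00 + $8,705.95 = $22,803.55
Ending inventory: 36 @ $25.85 + 112 @ $22.30 + 351 @ $23.30 + 10 @ $26.50 = $11,871.50

Ending inventory = $11,871.50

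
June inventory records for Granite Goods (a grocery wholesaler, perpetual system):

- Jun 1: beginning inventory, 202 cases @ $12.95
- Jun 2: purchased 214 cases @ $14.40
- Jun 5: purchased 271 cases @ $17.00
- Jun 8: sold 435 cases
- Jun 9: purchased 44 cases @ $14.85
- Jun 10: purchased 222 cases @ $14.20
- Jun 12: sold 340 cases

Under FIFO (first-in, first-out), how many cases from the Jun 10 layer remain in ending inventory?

178

Jun 8, 435 sold [FIFO — oldest first]: 202 @ $12.95 + 214 @ $14.40 + 19 @ $17.00 = $6,020.50
Jun 12, 340 sold [FIFO — oldest first]: 252 @ $17.00 + 44 @ $14.85 + 44 @ $14.20 = $5,562.20
Total COGS = $6,020.50 + $5,562.20 = $11,582.70
Ending inventory: 178 @ $14.20 = $2,527.60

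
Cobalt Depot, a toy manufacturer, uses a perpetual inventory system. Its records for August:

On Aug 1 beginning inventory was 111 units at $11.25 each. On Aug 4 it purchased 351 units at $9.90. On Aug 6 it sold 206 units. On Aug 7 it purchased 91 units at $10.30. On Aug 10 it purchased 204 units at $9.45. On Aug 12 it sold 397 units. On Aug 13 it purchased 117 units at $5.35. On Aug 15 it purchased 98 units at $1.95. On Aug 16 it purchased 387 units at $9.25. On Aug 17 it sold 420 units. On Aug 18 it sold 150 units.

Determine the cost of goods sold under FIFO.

COGS = $10,265.05

Aug 6, 206 sold [FIFO — oldest first]: 111 @ $11.25 + 95 @ $9.90 = $2,189.25
Aug 12, 397 sold [FIFO — oldest first]: 256 @ $9.90 + 91 @ $10.30 + 50 @ $9.45 = $3,944.20
Aug 17, 420 sold [FIFO — oldest first]: 154 @ $9.45 + 117 @ $5.35 + 98 @ $1.95 + 51 @ $9.25 = $2,744.10
Aug 18, 150 sold [FIFO — oldest first]: 150 @ $9.25 = $1,387.50
Total COGS = $2,189.25 + $3,944.20 + $2,744.10 + $1,387.50 = $10,265.05
Ending inventory: 186 @ $9.25 = $1,720.50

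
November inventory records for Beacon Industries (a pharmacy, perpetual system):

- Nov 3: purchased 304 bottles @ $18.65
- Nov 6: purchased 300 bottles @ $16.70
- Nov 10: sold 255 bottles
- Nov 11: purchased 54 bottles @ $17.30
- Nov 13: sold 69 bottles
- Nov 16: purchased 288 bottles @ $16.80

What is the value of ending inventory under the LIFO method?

Ending inventory = $11,009.00

Nov 10, 255 sold [LIFO — newest first]: 255 @ $16.70 = $4,258.50
Nov 13, 69 sold [LIFO — newest first]: 54 @ $17.30 + 15 @ $16.70 = $1,184.70
Total COGS = $4,258.50 + $1,184.70 = $5,443.20
Ending inventory: 304 @ $18.65 + 30 @ $16.70 + 288 @ $16.80 = $11,009.00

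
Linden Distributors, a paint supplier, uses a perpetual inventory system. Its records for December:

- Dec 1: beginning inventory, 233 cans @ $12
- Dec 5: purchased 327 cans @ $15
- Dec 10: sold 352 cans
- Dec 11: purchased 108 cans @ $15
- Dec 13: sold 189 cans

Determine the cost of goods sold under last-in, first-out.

COGS = $7,797

Dec 10, 352 sold [LIFO — newest first]: 327 @ $15 + 25 @ $12 = $5,205
Dec 13, 189 sold [LIFO — newest first]: 108 @ $15 + 81 @ $12 = $2,592
Total COGS = $5,205 + $2,592 = $7,797
Ending inventory: 127 @ $12 = $1,524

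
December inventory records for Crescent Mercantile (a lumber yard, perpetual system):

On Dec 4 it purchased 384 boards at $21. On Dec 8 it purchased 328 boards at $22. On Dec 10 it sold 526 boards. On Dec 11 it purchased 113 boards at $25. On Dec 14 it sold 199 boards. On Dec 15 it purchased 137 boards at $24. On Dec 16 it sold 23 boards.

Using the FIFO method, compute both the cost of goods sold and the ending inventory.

Dec 10, 526 sold [FIFO — oldest first]: 384 @ $21 + 142 @ $22 = $11,188
Dec 14, 199 sold [FIFO — oldest first]: 186 @ $22 + 13 @ $25 = $4,417
Dec 16, 23 sold [FIFO — oldest first]: 23 @ $25 = $575
Total COGS = $11,188 + $4,417 + $575 = $16,180
Ending inventory: 77 @ $25 + 137 @ $24 = $5,213
Check: goods available $21,393 = COGS $16,180 + ending $5,213

COGS = $16,180; ending inventory = $5,213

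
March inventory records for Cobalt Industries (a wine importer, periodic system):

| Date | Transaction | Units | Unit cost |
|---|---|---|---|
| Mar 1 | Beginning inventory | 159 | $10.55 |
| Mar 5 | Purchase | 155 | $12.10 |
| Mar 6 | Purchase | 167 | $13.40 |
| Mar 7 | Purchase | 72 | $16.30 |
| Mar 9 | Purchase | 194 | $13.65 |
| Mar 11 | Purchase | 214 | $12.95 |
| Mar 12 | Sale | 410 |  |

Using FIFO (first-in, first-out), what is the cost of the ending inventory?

Ending inventory = $7,544.40

Mar 12, 410 sold [FIFO — oldest first]: 159 @ $10.55 + 155 @ $12.10 + 96 @ $13.40 = $4,839.35
Ending inventory: 71 @ $13.40 + 72 @ $16.30 + 194 @ $13.65 + 214 @ $12.95 = $7,544.40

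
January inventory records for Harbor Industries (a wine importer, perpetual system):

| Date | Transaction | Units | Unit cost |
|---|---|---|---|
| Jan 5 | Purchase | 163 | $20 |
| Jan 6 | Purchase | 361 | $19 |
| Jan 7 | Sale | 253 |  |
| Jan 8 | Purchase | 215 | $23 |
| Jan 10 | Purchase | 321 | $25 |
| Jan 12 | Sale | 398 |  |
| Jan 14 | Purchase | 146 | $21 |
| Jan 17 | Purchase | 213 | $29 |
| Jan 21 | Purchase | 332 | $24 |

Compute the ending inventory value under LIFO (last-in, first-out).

Jan 7, 253 sold [LIFO — newest first]: 253 @ $19 = $4,807
Jan 12, 398 sold [LIFO — newest first]: 321 @ $25 + 77 @ $23 = $9,796
Total COGS = $4,807 + $9,796 = $14,603
Ending inventory: 163 @ $20 + 108 @ $19 + 138 @ $23 + 146 @ $21 + 213 @ $29 + 332 @ $24 = $25,697
Check: goods available $40,300 = COGS $14,603 + ending $25,697

Ending inventory = $25,697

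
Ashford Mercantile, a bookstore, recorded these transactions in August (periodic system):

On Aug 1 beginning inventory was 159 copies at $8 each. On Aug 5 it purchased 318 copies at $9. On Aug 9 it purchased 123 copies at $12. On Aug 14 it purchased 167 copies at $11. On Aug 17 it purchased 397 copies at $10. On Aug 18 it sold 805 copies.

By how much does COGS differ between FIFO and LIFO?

$518

FIFO COGS: 159 @ $8 + 318 @ $9 + 123 @ $12 + 167 @ $11 + 38 @ $10 = $7,827
LIFO COGS: 397 @ $10 + 167 @ $11 + 123 @ $12 + 118 @ $9 = $8,345
Difference = |$7,827 − $8,345| = $518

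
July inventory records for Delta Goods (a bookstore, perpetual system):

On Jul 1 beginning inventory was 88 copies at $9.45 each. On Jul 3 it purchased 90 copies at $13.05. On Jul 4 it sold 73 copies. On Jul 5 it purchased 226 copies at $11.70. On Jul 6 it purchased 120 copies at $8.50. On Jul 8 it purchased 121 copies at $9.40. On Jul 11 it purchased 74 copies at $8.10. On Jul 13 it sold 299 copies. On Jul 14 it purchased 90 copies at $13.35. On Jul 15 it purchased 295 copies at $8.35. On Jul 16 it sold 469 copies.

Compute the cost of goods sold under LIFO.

Jul 4, 73 sold [LIFO — newest first]: 73 @ $13.05 = $952.65
Jul 13, 299 sold [LIFO — newest first]: 74 @ $8.10 + 121 @ $9.40 + 104 @ $8.50 = $2,620.80
Jul 16, 469 sold [LIFO — newest first]: 295 @ $8.35 + 90 @ $13.35 + 16 @ $8.50 + 68 @ $11.70 = $4,596.35
Total COGS = $952.65 + $2,620.80 + $4,596.35 = $8,169.80
Ending inventory: 88 @ $9.45 + 17 @ $13.05 + 158 @ $11.70 = $2,902.05

COGS = $8,169.80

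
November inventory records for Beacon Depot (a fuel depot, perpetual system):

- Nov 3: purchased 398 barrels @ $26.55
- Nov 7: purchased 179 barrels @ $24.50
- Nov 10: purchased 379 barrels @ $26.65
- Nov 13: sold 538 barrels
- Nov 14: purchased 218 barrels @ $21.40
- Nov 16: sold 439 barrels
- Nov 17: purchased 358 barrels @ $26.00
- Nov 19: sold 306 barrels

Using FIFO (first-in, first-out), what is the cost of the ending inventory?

Ending inventory = $6,474.00

Nov 13, 538 sold [FIFO — oldest first]: 398 @ $26.55 + 140 @ $24.50 = $13,996.90
Nov 16, 439 sold [FIFO — oldest first]: 39 @ $24.50 + 379 @ $26.65 + 21 @ $21.40 = $11,505.25
Nov 19, 306 sold [FIFO — oldest first]: 197 @ $21.40 + 109 @ $26.00 = $7,049.80
Total COGS = $13,996.90 + $11,505.25 + $7,049.80 = $32,551.95
Ending inventory: 249 @ $26.00 = $6,474.00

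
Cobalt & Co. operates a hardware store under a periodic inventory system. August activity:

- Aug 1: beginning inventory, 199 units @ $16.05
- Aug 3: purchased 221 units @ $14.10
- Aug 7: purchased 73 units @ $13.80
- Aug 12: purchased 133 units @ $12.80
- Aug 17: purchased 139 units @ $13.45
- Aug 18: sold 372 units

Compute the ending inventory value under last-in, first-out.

Aug 18, 372 sold [LIFO — newest first]: 139 @ $13.45 + 133 @ $12.80 + 73 @ $13.80 + 27 @ $14.10 = $4,960.05
Ending inventory: 199 @ $16.05 + 194 @ $14.10 = $5,929.35
Check: goods available $10,889.40 = COGS $4,960.05 + ending $5,929.35

Ending inventory = $5,929.35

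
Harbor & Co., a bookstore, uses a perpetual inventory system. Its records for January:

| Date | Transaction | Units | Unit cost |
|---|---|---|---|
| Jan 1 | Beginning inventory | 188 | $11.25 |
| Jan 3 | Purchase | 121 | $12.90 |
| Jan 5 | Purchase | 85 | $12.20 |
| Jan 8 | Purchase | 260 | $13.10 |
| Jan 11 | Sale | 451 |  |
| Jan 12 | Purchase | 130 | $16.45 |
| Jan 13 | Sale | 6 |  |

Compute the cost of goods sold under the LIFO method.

Jan 11, 451 sold [LIFO — newest first]: 260 @ $13.10 + 85 @ $12.20 + 106 @ $12.90 = $5,810.40
Jan 13, 6 sold [LIFO — newest first]: 6 @ $16.45 = $98.70
Total COGS = $5,810.40 + $98.70 = $5,909.10
Ending inventory: 188 @ $11.25 + 15 @ $12.90 + 124 @ $16.45 = $4,348.30

COGS = $5,909.10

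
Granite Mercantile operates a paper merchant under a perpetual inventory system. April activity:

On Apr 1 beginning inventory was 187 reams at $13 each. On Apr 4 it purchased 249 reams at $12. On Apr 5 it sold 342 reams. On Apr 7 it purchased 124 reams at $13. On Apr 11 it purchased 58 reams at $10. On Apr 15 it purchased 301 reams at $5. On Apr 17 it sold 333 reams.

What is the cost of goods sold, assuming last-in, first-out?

Apr 5, 342 sold [LIFO — newest first]: 249 @ $12 + 93 @ $13 = $4,197
Apr 17, 333 sold [LIFO — newest first]: 301 @ $5 + 32 @ $10 = $1,825
Total COGS = $4,197 + $1,825 = $6,022
Ending inventory: 94 @ $13 + 124 @ $13 + 26 @ $10 = $3,094
Check: goods available $9,116 = COGS $6,022 + ending $3,094

COGS = $6,022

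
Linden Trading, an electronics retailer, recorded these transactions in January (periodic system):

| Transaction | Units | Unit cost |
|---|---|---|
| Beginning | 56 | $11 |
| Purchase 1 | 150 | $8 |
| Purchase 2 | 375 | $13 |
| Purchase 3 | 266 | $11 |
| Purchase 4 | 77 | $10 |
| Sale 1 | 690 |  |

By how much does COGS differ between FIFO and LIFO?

$317

FIFO COGS: 56 @ $11 + 150 @ $8 + 375 @ $13 + 109 @ $11 = $7,890
LIFO COGS: 77 @ $10 + 266 @ $11 + 347 @ $13 = $8,207
Difference = |$7,890 − $8,207| = $317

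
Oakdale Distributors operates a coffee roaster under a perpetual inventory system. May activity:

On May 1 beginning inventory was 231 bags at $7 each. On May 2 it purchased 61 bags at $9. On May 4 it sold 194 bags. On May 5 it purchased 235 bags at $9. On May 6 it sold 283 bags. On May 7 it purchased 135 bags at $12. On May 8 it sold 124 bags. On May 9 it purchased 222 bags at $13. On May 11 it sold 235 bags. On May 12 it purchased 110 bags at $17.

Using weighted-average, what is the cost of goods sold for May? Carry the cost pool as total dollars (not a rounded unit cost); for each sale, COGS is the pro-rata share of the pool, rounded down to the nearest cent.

After May 1: 231 on hand, pool $1,617.00 (≈ $7.0000 each)
After May 2: 292 on hand, pool $2,166.00 (≈ $7.4178 each)
May 4, sell 194: 194/292 × $2,166.00 → $1,439.05
After May 5: 333 on hand, pool $2,841.95 (≈ $8.5344 each)
May 6, sell 283: 283/333 × $2,841.95 → $2,415.23
After May 7: 185 on hand, pool $2,046.72 (≈ $11.0634 each)
May 8, sell 124: 124/185 × $2,046.72 → $1,371.85
After May 9: 283 on hand, pool $3,560.87 (≈ $12.5826 each)
May 11, sell 235: 235/283 × $3,560.87 → $2,956.90
After May 12: 158 on hand, pool $2,473.97 (≈ $15.6580 each)
Total COGS = $1,439.05 + $2,415.23 + $1,371.85 + $2,956.90 = $8,183.03
Ending inventory (cost pool remaining) = $2,473.97
Check: goods available $10,657.00 = COGS $8,183.03 + ending $2,473.97

COGS = $8,183.03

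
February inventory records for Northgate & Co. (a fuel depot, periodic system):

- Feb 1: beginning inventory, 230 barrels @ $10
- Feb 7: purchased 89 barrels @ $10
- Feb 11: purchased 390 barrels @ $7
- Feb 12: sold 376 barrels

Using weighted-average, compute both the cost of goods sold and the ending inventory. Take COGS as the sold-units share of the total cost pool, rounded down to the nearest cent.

COGS = $3,139.52; ending inventory = $2,780.48

Feb 12, sell 376: 376/709 × $5,920.00 → $3,139.52
Ending inventory (cost pool remaining) = $2,780.48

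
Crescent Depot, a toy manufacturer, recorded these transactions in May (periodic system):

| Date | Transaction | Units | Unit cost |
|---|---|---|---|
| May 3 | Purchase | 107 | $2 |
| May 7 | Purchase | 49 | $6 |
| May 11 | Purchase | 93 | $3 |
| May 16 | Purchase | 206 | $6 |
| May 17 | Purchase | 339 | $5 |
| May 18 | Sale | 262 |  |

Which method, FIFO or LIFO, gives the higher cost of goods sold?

LIFO

FIFO COGS: 107 @ $2 + 49 @ $6 + 93 @ $3 + 13 @ $6 = $865
LIFO COGS: 262 @ $5 = $1,310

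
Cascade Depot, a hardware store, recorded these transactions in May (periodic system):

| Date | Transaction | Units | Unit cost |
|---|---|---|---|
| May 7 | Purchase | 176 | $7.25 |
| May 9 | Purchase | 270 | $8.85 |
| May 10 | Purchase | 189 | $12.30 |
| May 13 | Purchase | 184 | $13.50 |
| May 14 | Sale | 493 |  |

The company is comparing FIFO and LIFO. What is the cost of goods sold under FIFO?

COGS = $4,243.60

FIFO COGS: 176 @ $7.25 + 270 @ $8.85 + 47 @ $12.30 = $4,243.60
LIFO COGS: 184 @ $13.50 + 189 @ $12.30 + 120 @ $8.85 = $5,870.70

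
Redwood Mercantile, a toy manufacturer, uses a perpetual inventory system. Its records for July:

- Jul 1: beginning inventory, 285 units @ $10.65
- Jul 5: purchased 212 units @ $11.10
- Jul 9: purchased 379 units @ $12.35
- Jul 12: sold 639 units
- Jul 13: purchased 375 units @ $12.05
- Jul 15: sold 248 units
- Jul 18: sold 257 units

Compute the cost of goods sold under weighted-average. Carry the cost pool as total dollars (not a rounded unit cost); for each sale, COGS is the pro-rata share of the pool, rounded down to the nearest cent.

After Jul 1: 285 on hand, pool $3,035.25 (≈ $10.6500 each)
After Jul 5: 497 on hand, pool $5,388.45 (≈ $10.8420 each)
After Jul 9: 876 on hand, pool $10,069.10 (≈ $11.4944 each)
Jul 12, sell 639: 639/876 × $10,069.10 → $7,344.92
After Jul 13: 612 on hand, pool $7,242.93 (≈ $11.8349 each)
Jul 15, sell 248: 248/612 × $7,242.93 → $2,935.04
Jul 18, sell 257: 257/364 × $4,307.89 → $3,041.55
Total COGS = $7,344.92 + $2,935.04 + $3,041.55 = $13,321.51
Ending inventory (cost pool remaining) = $1,266.34

COGS = $13,321.51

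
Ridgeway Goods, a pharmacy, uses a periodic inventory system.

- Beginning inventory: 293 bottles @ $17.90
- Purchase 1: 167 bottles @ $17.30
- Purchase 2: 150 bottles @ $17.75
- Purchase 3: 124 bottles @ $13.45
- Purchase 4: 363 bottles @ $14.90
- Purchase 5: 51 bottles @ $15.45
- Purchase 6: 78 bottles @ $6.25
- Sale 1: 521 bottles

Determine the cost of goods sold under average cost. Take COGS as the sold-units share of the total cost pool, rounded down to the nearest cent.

COGS = $8,137.22

Sale 1, sell 521: 521/1226 × $19,148.25 → $8,137.22
Ending inventory (cost pool remaining) = $11,011.03
Check: goods available $19,148.25 = COGS $8,137.22 + ending $11,011.03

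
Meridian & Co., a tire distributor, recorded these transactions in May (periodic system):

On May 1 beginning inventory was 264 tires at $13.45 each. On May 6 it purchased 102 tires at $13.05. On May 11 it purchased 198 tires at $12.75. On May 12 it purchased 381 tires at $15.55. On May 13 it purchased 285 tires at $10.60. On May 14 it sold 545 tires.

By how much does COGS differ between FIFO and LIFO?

FIFO COGS: 264 @ $13.45 + 102 @ $13.05 + 179 @ $12.75 = $7,164.15
LIFO COGS: 285 @ $10.60 + 260 @ $15.55 = $7,064.00
Difference = |$7,164.15 − $7,064.00| = $100.15

$100.15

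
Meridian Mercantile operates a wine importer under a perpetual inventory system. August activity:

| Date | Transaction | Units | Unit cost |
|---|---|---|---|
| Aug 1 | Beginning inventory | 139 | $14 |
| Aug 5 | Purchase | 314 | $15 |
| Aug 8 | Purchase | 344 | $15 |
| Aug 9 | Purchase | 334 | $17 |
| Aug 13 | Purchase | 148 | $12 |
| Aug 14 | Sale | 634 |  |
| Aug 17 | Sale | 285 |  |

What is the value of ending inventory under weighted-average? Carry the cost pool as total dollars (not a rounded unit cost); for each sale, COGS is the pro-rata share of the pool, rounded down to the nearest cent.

Ending inventory = $5,423.93

After Aug 1: 139 on hand, pool $1,946.00 (≈ $14.0000 each)
After Aug 5: 453 on hand, pool $6,656.00 (≈ $14.6932 each)
After Aug 8: 797 on hand, pool $11,816.00 (≈ $14.8256 each)
After Aug 9: 1131 on hand, pool $17,494.00 (≈ $15.4677 each)
After Aug 13: 1279 on hand, pool $19,270.00 (≈ $15.0665 each)
Aug 14, sell 634: 634/1279 × $19,270.00 → $9,552.13
Aug 17, sell 285: 285/645 × $9,717.87 → $4,293.94
Total COGS = $9,552.13 + $4,293.94 = $13,846.07
Ending inventory (cost pool remaining) = $5,423.93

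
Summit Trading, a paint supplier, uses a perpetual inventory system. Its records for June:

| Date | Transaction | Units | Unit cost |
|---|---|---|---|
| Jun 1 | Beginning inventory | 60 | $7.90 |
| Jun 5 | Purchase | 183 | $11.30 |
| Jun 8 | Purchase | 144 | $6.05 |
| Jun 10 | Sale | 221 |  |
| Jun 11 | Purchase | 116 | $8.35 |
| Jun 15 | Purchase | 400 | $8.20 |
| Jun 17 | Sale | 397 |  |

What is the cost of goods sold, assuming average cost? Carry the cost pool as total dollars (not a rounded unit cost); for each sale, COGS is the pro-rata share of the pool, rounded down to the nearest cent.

COGS = $5,274.46

After Jun 1: 60 on hand, pool $474.00 (≈ $7.9000 each)
After Jun 5: 243 on hand, pool $2,541.90 (≈ $10.4605 each)
After Jun 8: 387 on hand, pool $3,413.10 (≈ $8.8194 each)
Jun 10, sell 221: 221/387 × $3,413.10 → $1,949.08
After Jun 11: 282 on hand, pool $2,432.62 (≈ $8.6263 each)
After Jun 15: 682 on hand, pool $5,712.62 (≈ $8.3763 each)
Jun 17, sell 397: 397/682 × $5,712.62 → $3,325.38
Total COGS = $1,949.08 + $3,325.38 = $5,274.46
Ending inventory (cost pool remaining) = $2,387.24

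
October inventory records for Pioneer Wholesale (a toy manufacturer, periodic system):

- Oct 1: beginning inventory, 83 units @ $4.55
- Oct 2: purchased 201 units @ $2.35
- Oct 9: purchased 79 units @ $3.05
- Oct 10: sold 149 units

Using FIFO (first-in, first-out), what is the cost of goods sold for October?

COGS = $532.75

Oct 10, 149 sold [FIFO — oldest first]: 83 @ $4.55 + 66 @ $2.35 = $532.75
Ending inventory: 135 @ $2.35 + 79 @ $3.05 = $558.20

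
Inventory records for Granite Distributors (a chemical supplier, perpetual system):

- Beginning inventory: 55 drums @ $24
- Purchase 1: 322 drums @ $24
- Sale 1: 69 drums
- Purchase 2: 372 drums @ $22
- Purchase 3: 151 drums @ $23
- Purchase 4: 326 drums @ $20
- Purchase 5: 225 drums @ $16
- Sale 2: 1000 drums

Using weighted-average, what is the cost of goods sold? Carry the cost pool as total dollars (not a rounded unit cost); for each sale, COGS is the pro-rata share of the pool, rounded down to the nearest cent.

COGS = $22,762.36

After Beginning: 55 on hand, pool $1,320.00 (≈ $24.0000 each)
After Purchase 1: 377 on hand, pool $9,048.00 (≈ $24.0000 each)
Sale 1, sell 69: 69/377 × $9,048.00 → $1,656.00
After Purchase 2: 680 on hand, pool $15,576.00 (≈ $22.9059 each)
After Purchase 3: 831 on hand, pool $19,049.00 (≈ $22.9230 each)
After Purchase 4: 1157 on hand, pool $25,569.00 (≈ $22.0994 each)
After Purchase 5: 1382 on hand, pool $29,169.00 (≈ $21.1064 each)
Sale 2, sell 1000: 1000/1382 × $29,169.00 → $21,106.36
Total COGS = $1,656.00 + $21,106.36 = $22,762.36
Ending inventory (cost pool remaining) = $8,062.64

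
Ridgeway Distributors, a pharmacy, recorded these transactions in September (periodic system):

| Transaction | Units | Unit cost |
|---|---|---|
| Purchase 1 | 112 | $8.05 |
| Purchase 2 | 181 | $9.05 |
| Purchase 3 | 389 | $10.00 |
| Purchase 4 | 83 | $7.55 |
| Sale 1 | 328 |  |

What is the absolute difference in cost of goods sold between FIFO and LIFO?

$187.00

FIFO COGS: 112 @ $8.05 + 181 @ $9.05 + 35 @ $10.00 = $2,889.65
LIFO COGS: 83 @ $7.55 + 245 @ $10.00 = $3,076.65
Difference = |$2,889.65 − $3,076.65| = $187.00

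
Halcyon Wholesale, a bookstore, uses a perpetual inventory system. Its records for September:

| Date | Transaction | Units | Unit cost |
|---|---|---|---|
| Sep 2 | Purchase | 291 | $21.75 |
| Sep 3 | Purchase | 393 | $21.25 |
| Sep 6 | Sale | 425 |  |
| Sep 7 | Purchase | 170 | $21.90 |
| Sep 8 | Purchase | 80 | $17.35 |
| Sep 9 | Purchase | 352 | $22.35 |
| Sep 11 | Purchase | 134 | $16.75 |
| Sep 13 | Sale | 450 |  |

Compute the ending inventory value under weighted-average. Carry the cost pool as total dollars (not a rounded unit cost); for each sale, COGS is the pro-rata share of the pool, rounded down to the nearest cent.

Ending inventory = $11,382.86

After Sep 2: 291 on hand, pool $6,329.25 (≈ $21.7500 each)
After Sep 3: 684 on hand, pool $14,680.50 (≈ $21.4627 each)
Sep 6, sell 425: 425/684 × $14,680.50 → $9,121.65
After Sep 7: 429 on hand, pool $9,281.85 (≈ $21.6360 each)
After Sep 8: 509 on hand, pool $10,669.85 (≈ $20.9624 each)
After Sep 9: 861 on hand, pool $18,537.05 (≈ $21.5297 each)
After Sep 11: 995 on hand, pool $20,781.55 (≈ $20.8860 each)
Sep 13, sell 450: 450/995 × $20,781.55 → $9,398.69
Total COGS = $9,121.65 + $9,398.69 = $18,520.34
Ending inventory (cost pool remaining) = $11,382.86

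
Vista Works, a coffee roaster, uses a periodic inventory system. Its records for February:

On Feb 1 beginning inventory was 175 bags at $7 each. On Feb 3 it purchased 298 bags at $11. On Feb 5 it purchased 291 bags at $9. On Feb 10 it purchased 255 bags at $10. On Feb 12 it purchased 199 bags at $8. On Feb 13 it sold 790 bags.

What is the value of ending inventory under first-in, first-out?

Ending inventory = $3,882

Feb 13, 790 sold [FIFO — oldest first]: 175 @ $7 + 298 @ $11 + 291 @ $9 + 26 @ $10 = $7,382
Ending inventory: 229 @ $10 + 199 @ $8 = $3,882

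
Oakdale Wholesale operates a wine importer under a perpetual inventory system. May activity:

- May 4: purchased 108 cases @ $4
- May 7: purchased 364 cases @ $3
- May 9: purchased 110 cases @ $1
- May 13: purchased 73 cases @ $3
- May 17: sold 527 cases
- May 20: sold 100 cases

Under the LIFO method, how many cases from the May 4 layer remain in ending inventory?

May 17, 527 sold [LIFO — newest first]: 73 @ $3 + 110 @ $1 + 344 @ $3 = $1,361
May 20, 100 sold [LIFO — newest first]: 20 @ $3 + 80 @ $4 = $380
Total COGS = $1,361 + $380 = $1,741
Ending inventory: 28 @ $4 = $112

28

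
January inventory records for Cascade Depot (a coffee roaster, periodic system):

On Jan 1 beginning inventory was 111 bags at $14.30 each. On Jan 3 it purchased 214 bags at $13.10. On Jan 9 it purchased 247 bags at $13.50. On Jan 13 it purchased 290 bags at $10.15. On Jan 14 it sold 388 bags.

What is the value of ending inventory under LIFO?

Ending inventory = $6,402.20

Jan 14, 388 sold [LIFO — newest first]: 290 @ $10.15 + 98 @ $13.50 = $4,266.50
Ending inventory: 111 @ $14.30 + 214 @ $13.10 + 149 @ $13.50 = $6,402.20
Check: goods available $10,668.70 = COGS $4,266.50 + ending $6,402.20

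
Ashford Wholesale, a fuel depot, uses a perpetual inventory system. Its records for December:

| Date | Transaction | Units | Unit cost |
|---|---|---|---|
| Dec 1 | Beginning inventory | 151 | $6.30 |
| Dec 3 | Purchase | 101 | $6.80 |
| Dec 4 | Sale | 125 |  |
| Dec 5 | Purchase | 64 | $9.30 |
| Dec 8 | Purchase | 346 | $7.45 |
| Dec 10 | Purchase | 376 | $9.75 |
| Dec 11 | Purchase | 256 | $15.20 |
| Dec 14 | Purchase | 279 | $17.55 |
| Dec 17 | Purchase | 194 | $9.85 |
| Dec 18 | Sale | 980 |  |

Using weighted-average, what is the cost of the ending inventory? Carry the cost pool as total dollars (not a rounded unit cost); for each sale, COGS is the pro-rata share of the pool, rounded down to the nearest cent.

Ending inventory = $7,403.36

After Dec 1: 151 on hand, pool $951.30 (≈ $6.3000 each)
After Dec 3: 252 on hand, pool $1,638.10 (≈ $6.5004 each)
Dec 4, sell 125: 125/252 × $1,638.10 → $812.54
After Dec 5: 191 on hand, pool $1,420.76 (≈ $7.4385 each)
After Dec 8: 537 on hand, pool $3,998.46 (≈ $7.4459 each)
After Dec 10: 913 on hand, pool $7,664.46 (≈ $8.3948 each)
After Dec 11: 1169 on hand, pool $11,555.66 (≈ $9.8851 each)
After Dec 14: 1448 on hand, pool $16,452.11 (≈ $11.3620 each)
After Dec 17: 1642 on hand, pool $18,363.01 (≈ $11.1833 each)
Dec 18, sell 980: 980/1642 × $18,363.01 → $10,959.65
Total COGS = $812.54 + $10,959.65 = $11,772.19
Ending inventory (cost pool remaining) = $7,403.36
Check: goods available $19,175.55 = COGS $11,772.19 + ending $7,403.36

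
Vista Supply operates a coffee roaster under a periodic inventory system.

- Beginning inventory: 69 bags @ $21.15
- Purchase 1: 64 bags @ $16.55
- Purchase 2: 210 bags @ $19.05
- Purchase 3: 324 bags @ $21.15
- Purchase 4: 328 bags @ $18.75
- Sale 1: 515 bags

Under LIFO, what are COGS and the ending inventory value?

Sale 1 (515) [LIFO — newest first]: 328 @ $18.75 + 187 @ $21.15 = $10,105.05
Ending inventory: 69 @ $21.15 + 64 @ $16.55 + 210 @ $19.05 + 137 @ $21.15 = $9,416.60
Check: goods available $19,521.65 = COGS $10,105.05 + ending $9,416.60

COGS = $10,105.05; ending inventory = $9,416.60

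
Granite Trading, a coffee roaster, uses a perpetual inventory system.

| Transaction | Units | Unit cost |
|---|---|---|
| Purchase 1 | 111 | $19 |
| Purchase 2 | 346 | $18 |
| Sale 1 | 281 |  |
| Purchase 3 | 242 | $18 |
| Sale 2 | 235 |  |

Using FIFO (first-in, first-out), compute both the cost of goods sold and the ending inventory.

COGS = $9,399; ending inventory = $3,294

Sale 1 (281) [FIFO — oldest first]: 111 @ $19 + 170 @ $18 = $5,169
Sale 2 (235) [FIFO — oldest first]: 176 @ $18 + 59 @ $18 = $4,230
Total COGS = $5,169 + $4,230 = $9,399
Ending inventory: 183 @ $18 = $3,294
Check: goods available $12,693 = COGS $9,399 + ending $3,294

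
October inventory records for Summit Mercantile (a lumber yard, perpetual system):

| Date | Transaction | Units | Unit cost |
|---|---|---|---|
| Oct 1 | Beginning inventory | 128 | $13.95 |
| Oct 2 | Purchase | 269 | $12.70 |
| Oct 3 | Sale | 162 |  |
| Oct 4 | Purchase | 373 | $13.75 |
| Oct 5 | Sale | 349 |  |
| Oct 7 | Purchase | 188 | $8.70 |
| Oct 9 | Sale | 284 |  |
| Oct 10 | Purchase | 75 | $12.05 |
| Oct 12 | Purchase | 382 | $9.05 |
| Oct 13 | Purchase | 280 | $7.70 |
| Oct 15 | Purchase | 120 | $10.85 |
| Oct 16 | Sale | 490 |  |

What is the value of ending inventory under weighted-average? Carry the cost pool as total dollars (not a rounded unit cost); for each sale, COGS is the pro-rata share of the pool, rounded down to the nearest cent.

Ending inventory = $5,035.16

After Oct 1: 128 on hand, pool $1,785.60 (≈ $13.9500 each)
After Oct 2: 397 on hand, pool $5,201.90 (≈ $13.1030 each)
Oct 3, sell 162: 162/397 × $5,201.90 → $2,122.68
After Oct 4: 608 on hand, pool $8,207.97 (≈ $13.5000 each)
Oct 5, sell 349: 349/608 × $8,207.97 → $4,711.48
After Oct 7: 447 on hand, pool $5,132.09 (≈ $11.4812 each)
Oct 9, sell 284: 284/447 × $5,132.09 → $3,260.65
After Oct 10: 238 on hand, pool $2,775.19 (≈ $11.6605 each)
After Oct 12: 620 on hand, pool $6,232.29 (≈ $10.0521 each)
After Oct 13: 900 on hand, pool $8,388.29 (≈ $9.3203 each)
After Oct 15: 1020 on hand, pool $9,690.29 (≈ $9.5003 each)
Oct 16, sell 490: 490/1020 × $9,690.29 → $4,655.13
Total COGS = $2,122.68 + $4,711.48 + $3,260.65 + $4,655.13 = $14,749.94
Ending inventory (cost pool remaining) = $5,035.16
Check: goods available $19,785.10 = COGS $14,749.94 + ending $5,035.16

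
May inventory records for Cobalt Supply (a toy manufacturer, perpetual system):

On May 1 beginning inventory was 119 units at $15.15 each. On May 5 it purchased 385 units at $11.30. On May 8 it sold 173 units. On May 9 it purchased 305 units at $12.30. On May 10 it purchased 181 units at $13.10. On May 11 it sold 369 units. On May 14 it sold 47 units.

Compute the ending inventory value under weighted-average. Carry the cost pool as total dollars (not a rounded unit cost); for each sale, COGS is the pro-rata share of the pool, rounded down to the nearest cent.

Ending inventory = $4,988.60

After May 1: 119 on hand, pool $1,802.85 (≈ $15.1500 each)
After May 5: 504 on hand, pool $6,153.35 (≈ $12.2090 each)
May 8, sell 173: 173/504 × $6,153.35 → $2,112.16
After May 9: 636 on hand, pool $7,792.69 (≈ $12.2527 each)
After May 10: 817 on hand, pool $10,163.79 (≈ $12.4404 each)
May 11, sell 369: 369/817 × $10,163.79 → $4,590.50
May 14, sell 47: 47/448 × $5,573.29 → $584.69
Total COGS = $2,112.16 + $4,590.50 + $584.69 = $7,287.35
Ending inventory (cost pool remaining) = $4,988.60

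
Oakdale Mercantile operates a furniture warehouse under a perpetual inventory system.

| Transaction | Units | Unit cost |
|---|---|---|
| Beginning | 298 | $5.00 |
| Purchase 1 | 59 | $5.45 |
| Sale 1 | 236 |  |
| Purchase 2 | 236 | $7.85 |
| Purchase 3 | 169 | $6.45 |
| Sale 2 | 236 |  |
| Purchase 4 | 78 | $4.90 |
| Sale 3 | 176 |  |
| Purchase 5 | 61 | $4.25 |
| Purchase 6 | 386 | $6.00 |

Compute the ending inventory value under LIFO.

Ending inventory = $3,737.60

Sale 1 (236) [LIFO — newest first]: 59 @ $5.45 + 177 @ $5.00 = $1,206.55
Sale 2 (236) [LIFO — newest first]: 169 @ $6.45 + 67 @ $7.85 = $1,616.00
Sale 3 (176) [LIFO — newest first]: 78 @ $4.90 + 98 @ $7.85 = $1,151.50
Total COGS = $1,206.55 + $1,616.00 + $1,151.50 = $3,974.05
Ending inventory: 121 @ $5.00 + 71 @ $7.85 + 61 @ $4.25 + 386 @ $6.00 = $3,737.60
Check: goods available $7,711.65 = COGS $3,974.05 + ending $3,737.60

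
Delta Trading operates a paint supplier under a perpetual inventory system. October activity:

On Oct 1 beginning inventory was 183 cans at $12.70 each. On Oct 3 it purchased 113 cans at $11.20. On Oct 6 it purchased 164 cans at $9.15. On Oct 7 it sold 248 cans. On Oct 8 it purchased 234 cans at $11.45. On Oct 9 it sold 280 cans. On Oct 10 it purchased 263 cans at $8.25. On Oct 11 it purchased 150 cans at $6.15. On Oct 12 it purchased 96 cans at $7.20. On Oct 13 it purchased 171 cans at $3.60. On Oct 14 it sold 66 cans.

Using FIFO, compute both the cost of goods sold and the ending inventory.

Oct 7, 248 sold [FIFO — oldest first]: 183 @ $12.70 + 65 @ $11.20 = $3,052.10
Oct 9, 280 sold [FIFO — oldest first]: 48 @ $11.20 + 164 @ $9.15 + 68 @ $11.45 = $2,816.80
Oct 14, 66 sold [FIFO — oldest first]: 66 @ $11.45 = $755.70
Total COGS = $3,052.10 + $2,816.80 + $755.70 = $6,624.60
Ending inventory: 100 @ $11.45 + 263 @ $8.25 + 150 @ $6.15 + 96 @ $7.20 + 171 @ $3.60 = $5,544.05

COGS = $6,624.60; ending inventory = $5,544.05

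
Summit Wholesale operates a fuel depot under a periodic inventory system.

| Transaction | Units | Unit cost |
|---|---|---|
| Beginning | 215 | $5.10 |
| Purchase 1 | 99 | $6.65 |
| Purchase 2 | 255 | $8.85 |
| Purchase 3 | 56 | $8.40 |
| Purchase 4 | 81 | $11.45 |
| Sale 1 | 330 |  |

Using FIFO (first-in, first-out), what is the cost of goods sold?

COGS = $1,896.45

Sale 1 (330) [FIFO — oldest first]: 215 @ $5.10 + 99 @ $6.65 + 16 @ $8.85 = $1,896.45
Ending inventory: 239 @ $8.85 + 56 @ $8.40 + 81 @ $11.45 = $3,513.00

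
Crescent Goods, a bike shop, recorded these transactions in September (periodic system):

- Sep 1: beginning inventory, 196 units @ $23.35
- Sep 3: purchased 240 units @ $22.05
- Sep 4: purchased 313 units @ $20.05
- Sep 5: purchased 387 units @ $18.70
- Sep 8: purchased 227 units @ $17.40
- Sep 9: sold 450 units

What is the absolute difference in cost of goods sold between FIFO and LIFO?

$2,029.40

FIFO COGS: 196 @ $23.35 + 240 @ $22.05 + 14 @ $20.05 = $10,149.30
LIFO COGS: 227 @ $17.40 + 223 @ $18.70 = $8,119.90
Difference = |$10,149.30 − $8,119.90| = $2,029.40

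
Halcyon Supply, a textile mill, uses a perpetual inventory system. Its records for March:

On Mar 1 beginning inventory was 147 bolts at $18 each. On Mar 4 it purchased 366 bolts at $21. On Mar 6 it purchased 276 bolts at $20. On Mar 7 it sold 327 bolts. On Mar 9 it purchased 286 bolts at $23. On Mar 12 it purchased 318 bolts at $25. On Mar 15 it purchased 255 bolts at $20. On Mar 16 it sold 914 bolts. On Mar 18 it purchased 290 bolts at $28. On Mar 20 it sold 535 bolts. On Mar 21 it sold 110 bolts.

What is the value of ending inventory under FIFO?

Mar 7, 327 sold [FIFO — oldest first]: 147 @ $18 + 180 @ $21 = $6,426
Mar 16, 914 sold [FIFO — oldest first]: 186 @ $21 + 276 @ $20 + 286 @ $23 + 166 @ $25 = $20,154
Mar 20, 535 sold [FIFO — oldest first]: 152 @ $25 + 255 @ $20 + 128 @ $28 = $12,484
Mar 21, 110 sold [FIFO — oldest first]: 110 @ $28 = $3,080
Total COGS = $6,426 + $20,154 + $12,484 + $3,080 = $42,144
Ending inventory: 52 @ $28 = $1,456
Check: goods available $43,600 = COGS $42,144 + ending $1,456

Ending inventory = $1,456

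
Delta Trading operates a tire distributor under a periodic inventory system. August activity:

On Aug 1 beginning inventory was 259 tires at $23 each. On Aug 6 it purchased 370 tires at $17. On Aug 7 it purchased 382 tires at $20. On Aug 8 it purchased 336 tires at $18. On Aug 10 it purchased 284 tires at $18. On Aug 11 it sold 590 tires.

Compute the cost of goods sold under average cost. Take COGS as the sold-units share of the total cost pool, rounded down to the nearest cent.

Aug 11, sell 590: 590/1631 × $31,047.00 → $11,230.98
Ending inventory (cost pool remaining) = $19,816.02
Check: goods available $31,047.00 = COGS $11,230.98 + ending $19,816.02

COGS = $11,230.98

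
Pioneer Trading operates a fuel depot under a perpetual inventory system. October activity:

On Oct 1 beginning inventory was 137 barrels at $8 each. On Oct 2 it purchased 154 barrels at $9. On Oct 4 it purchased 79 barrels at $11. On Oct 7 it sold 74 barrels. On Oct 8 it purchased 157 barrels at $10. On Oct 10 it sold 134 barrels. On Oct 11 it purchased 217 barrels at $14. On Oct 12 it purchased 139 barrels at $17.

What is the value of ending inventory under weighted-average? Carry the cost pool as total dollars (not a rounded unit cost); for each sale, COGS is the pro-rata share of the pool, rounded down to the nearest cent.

After Oct 1: 137 on hand, pool $1,096.00 (≈ $8.0000 each)
After Oct 2: 291 on hand, pool $2,482.00 (≈ $8.5292 each)
After Oct 4: 370 on hand, pool $3,351.00 (≈ $9.0568 each)
Oct 7, sell 74: 74/370 × $3,351.00 → $670.20
After Oct 8: 453 on hand, pool $4,250.80 (≈ $9.3837 each)
Oct 10, sell 134: 134/453 × $4,250.80 → $1,257.41
After Oct 11: 536 on hand, pool $6,031.39 (≈ $11.2526 each)
After Oct 12: 675 on hand, pool $8,394.39 (≈ $12.4361 each)
Total COGS = $670.20 + $1,257.41 = $1,927.61
Ending inventory (cost pool remaining) = $8,394.39

Ending inventory = $8,394.39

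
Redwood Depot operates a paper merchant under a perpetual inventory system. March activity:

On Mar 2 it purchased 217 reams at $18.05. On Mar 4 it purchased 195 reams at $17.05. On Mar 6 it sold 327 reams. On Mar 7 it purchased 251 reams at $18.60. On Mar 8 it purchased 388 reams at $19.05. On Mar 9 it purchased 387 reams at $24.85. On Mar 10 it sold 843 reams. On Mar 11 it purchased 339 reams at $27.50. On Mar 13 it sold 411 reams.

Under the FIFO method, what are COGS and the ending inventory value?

Mar 6, 327 sold [FIFO — oldest first]: 217 @ $18.05 + 110 @ $17.05 = $5,792.35
Mar 10, 843 sold [FIFO — oldest first]: 85 @ $17.05 + 251 @ $18.60 + 388 @ $19.05 + 119 @ $24.85 = $16,466.40
Mar 13, 411 sold [FIFO — oldest first]: 268 @ $24.85 + 143 @ $27.50 = $10,592.30
Total COGS = $5,792.35 + $16,466.40 + $10,592.30 = $32,851.05
Ending inventory: 196 @ $27.50 = $5,390.00
Check: goods available $38,241.05 = COGS $32,851.05 + ending $5,390.00

COGS = $32,851.05; ending inventory = $5,390.00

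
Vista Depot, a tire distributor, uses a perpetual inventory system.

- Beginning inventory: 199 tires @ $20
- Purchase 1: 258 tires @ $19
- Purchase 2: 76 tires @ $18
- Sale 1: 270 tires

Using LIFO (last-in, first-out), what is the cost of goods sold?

Sale 1 (270) [LIFO — newest first]: 76 @ $18 + 194 @ $19 = $5,054
Ending inventory: 199 @ $20 + 64 @ $19 = $5,196

COGS = $5,054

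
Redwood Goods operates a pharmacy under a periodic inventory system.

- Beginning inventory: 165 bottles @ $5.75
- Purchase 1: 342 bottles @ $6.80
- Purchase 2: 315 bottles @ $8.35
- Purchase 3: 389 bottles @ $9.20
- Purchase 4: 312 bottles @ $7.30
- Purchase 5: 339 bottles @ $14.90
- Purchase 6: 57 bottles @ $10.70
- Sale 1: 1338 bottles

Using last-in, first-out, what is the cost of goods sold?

Sale 1 (1338) [LIFO — newest first]: 57 @ $10.70 + 339 @ $14.90 + 312 @ $7.30 + 389 @ $9.20 + 241 @ $8.35 = $13,529.75
Ending inventory: 165 @ $5.75 + 342 @ $6.80 + 74 @ $8.35 = $3,892.25

COGS = $13,529.75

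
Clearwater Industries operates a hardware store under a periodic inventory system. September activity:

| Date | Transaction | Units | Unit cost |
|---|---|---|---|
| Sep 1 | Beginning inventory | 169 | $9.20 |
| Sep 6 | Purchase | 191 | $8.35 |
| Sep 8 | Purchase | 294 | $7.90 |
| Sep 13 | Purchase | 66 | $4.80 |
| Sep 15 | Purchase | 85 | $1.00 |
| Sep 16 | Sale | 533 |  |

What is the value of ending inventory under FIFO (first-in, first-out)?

Ending inventory = $1,357.70

Sep 16, 533 sold [FIFO — oldest first]: 169 @ $9.20 + 191 @ $8.35 + 173 @ $7.90 = $4,516.35
Ending inventory: 121 @ $7.90 + 66 @ $4.80 + 85 @ $1.00 = $1,357.70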